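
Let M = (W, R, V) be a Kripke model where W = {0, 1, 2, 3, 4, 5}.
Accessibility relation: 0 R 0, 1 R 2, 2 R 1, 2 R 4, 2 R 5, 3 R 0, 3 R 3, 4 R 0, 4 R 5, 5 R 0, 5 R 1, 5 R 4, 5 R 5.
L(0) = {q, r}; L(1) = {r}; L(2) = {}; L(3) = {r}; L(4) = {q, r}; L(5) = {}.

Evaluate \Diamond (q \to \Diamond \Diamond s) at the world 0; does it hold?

No

Recall that \Diamond ψ holds at a world iff ψ holds at some accessible world.
At 0: \Diamond (q \to \Diamond \Diamond s) requires q \to \Diamond \Diamond s at some successor in {0}.
  At 0: q \to \Diamond \Diamond s is false.
So \Diamond (q \to \Diamond \Diamond s) is false at 0.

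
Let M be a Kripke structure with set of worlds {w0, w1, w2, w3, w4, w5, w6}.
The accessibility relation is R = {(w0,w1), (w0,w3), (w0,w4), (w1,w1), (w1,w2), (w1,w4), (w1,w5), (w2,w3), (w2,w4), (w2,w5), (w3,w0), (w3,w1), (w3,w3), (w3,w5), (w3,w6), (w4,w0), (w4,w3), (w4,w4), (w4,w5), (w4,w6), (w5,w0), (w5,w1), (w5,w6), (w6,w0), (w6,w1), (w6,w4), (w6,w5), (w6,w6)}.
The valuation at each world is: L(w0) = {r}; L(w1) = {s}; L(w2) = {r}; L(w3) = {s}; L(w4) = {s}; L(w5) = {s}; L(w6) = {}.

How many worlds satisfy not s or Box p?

3

Let φ = not s or Box p. Evaluate φ at each world:
  w0 (successors {w1, w3, w4}): φ is true.
  w1 (successors {w1, w2, w4, w5}): φ is false.
  w2 (successors {w3, w4, w5}): φ is true.
  w3 (successors {w0, w1, w3, w5, w6}): φ is false.
  w4 (successors {w0, w3, w4, w5, w6}): φ is false.
  w5 (successors {w0, w1, w6}): φ is false.
  w6 (successors {w0, w1, w4, w5, w6}): φ is true.
For instance, at w2:
  At w2: not s is true, Box p is false, so not s or Box p is true.
    At w2: Box p requires p at every successor {w3, w4, w5}.
      p fails at w3, so Box p is false at w2.
Satisfying worlds: {w0, w2, w6}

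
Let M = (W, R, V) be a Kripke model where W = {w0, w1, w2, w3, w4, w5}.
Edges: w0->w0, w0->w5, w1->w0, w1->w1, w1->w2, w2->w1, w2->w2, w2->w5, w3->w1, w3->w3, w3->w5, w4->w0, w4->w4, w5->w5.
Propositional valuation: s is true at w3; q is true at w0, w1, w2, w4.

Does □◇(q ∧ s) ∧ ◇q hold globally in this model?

Let φ = □◇(q ∧ s) ∧ ◇q. Evaluate φ at each world:
  w0 (successors {w0, w5}): φ is false.
  w1 (successors {w0, w1, w2}): φ is false.
  w2 (successors {w1, w2, w5}): φ is false.
  w3 (successors {w1, w3, w5}): φ is false.
  w4 (successors {w0, w4}): φ is false.
  w5 (successors {w5}): φ is false.
Detail at w0 (counterexample):
  At w0: □◇(q ∧ s) is false, ◇q is true, so □◇(q ∧ s) ∧ ◇q is false.
    At w0: □◇(q ∧ s) requires ◇(q ∧ s) at every successor {w0, w5}.
      ◇(q ∧ s) fails at w0, so □◇(q ∧ s) is false at w0.
    At w0: ◇q requires q at some successor in {w0, w5}.
      q holds at w0, so ◇q is true at w0.

No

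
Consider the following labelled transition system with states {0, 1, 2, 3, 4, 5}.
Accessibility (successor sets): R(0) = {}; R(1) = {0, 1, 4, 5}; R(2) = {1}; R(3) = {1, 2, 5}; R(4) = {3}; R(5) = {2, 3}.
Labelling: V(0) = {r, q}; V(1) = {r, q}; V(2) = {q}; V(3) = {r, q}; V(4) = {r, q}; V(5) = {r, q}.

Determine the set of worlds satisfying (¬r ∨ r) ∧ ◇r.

1, 2, 3, 4, 5

Let φ = (¬r ∨ r) ∧ ◇r. Evaluate φ at each world:
  0 (successors ∅): φ is false.
  1 (successors {0, 1, 4, 5}): φ is true.
  2 (successors {1}): φ is true.
  3 (successors {1, 2, 5}): φ is true.
  4 (successors {3}): φ is true.
  5 (successors {2, 3}): φ is true.
For instance, at 1:
  At 1: ¬r ∨ r is true, ◇r is true, so (¬r ∨ r) ∧ ◇r is true.
    At 1: ◇r requires r at some successor in {0, 1, 4, 5}.
      r holds at 0, so ◇r is true at 1.
Satisfying worlds: {1, 2, 3, 4, 5}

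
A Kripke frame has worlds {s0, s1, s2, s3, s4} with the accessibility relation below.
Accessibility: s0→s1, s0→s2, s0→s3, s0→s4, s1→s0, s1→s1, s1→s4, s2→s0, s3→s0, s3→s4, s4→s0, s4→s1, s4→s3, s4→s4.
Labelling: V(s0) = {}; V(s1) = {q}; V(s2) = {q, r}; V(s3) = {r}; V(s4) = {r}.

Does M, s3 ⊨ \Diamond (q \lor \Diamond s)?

No

At s3: \Diamond (q \lor \Diamond s) requires q \lor \Diamond s at some successor in {s0, s4}.
  At s0: q \lor \Diamond s is false.
  At s4: q \lor \Diamond s is false.
So \Diamond (q \lor \Diamond s) is false at s3.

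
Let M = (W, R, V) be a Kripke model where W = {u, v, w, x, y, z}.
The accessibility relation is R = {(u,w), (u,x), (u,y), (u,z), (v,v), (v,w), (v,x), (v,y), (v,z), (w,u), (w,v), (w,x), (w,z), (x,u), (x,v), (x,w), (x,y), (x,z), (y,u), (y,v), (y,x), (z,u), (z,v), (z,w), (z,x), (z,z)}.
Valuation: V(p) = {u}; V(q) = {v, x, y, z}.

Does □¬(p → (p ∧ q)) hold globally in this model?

No

Let φ = □¬(p → (p ∧ q)). Evaluate φ at each world:
  u (successors {w, x, y, z}): φ is false.
  v (successors {v, w, x, y, z}): φ is false.
  w (successors {u, v, x, z}): φ is false.
  x (successors {u, v, w, y, z}): φ is false.
  y (successors {u, v, x}): φ is false.
  z (successors {u, v, w, x, z}): φ is false.
Detail at u (counterexample):
  At u: □¬(p → (p ∧ q)) requires ¬(p → (p ∧ q)) at every successor {w, x, y, z}.
    ¬(p → (p ∧ q)) fails at w, so □¬(p → (p ∧ q)) is false at u.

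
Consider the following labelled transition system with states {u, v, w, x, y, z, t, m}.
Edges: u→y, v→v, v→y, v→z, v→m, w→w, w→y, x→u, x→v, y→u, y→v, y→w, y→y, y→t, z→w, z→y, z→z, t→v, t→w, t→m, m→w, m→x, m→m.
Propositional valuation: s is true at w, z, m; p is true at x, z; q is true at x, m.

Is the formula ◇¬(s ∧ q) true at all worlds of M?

Recall that ◇ψ holds at a world iff ψ holds at some accessible world.
Let φ = ◇¬(s ∧ q). Evaluate φ at each world:
  u (successors {y}): φ is true.
  v (successors {v, y, z, m}): φ is true.
  w (successors {w, y}): φ is true.
  x (successors {u, v}): φ is true.
  y (successors {u, v, w, y, t}): φ is true.
  z (successors {w, y, z}): φ is true.
  t (successors {v, w, m}): φ is true.
  m (successors {w, x, m}): φ is true.
For instance, at u:
  At u: ◇¬(s ∧ q) requires ¬(s ∧ q) at some successor in {y}.
    ¬(s ∧ q) holds at y, so ◇¬(s ∧ q) is true at u.

Yes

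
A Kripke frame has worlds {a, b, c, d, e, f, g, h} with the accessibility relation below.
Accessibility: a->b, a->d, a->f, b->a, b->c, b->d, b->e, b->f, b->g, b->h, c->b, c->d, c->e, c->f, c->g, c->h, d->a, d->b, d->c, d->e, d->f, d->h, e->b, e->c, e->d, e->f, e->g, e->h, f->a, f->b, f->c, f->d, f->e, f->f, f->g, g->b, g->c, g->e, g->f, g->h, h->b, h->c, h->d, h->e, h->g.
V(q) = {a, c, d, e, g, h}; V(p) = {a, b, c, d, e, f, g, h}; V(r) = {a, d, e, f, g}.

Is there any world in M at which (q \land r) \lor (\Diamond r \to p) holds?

Yes

Let φ = (q \land r) \lor (\Diamond r \to p). Evaluate φ at each world:
  a (successors {b, d, f}): φ is true.
  b (successors {a, c, d, e, f, g, h}): φ is true.
  c (successors {b, d, e, f, g, h}): φ is true.
  d (successors {a, b, c, e, f, h}): φ is true.
  e (successors {b, c, d, f, g, h}): φ is true.
  f (successors {a, b, c, d, e, f, g}): φ is true.
  g (successors {b, c, e, f, h}): φ is true.
  h (successors {b, c, d, e, g}): φ is true.
Detail at a (witness):
  At a: q \land r is true, \Diamond r \to p is true, so (q \land r) \lor (\Diamond r \to p) is true.
    At a: \Diamond r is true, p is true, so \Diamond r \to p is true.
      At a: \Diamond r requires r at some successor in {b, d, f}.
        r holds at d, so \Diamond r is true at a.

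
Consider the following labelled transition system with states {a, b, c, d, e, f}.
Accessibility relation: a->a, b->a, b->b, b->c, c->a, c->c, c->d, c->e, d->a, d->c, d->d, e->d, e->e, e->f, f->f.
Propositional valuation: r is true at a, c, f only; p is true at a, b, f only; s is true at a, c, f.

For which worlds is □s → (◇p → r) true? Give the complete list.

a, b, c, d, e, f

Let φ = □s → (◇p → r). Evaluate φ at each world:
  a (successors {a}): φ is true.
  b (successors {a, b, c}): φ is true.
  c (successors {a, c, d, e}): φ is true.
  d (successors {a, c, d}): φ is true.
  e (successors {d, e, f}): φ is true.
  f (successors {f}): φ is true.
For instance, at e:
  At e: □s is false, ◇p → r is false, so □s → (◇p → r) is true.
    At e: □s requires s at every successor {d, e, f}.
      s fails at d, so □s is false at e.
    At e: ◇p is true, r is false, so ◇p → r is false.
      At e: ◇p requires p at some successor in {d, e, f}.
        p holds at f, so ◇p is true at e.
Satisfying worlds: {a, b, c, d, e, f}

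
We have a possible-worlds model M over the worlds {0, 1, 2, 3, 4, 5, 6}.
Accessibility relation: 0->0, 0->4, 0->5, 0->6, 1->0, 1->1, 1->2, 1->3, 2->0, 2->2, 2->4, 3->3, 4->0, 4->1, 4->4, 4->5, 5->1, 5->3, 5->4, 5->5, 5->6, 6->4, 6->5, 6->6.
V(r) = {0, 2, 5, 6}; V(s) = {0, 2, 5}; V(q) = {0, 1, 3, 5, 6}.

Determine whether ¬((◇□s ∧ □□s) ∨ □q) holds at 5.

Yes

Recall that □ψ holds at a world iff ψ holds at every accessible world, and ◇ψ holds iff ψ holds at some accessible world.
At 5: (◇□s ∧ □□s) ∨ □q is false, so ¬((◇□s ∧ □□s) ∨ □q) is true.
  At 5: ◇□s ∧ □□s is false, □q is false, so (◇□s ∧ □□s) ∨ □q is false.
    At 5: ◇□s is false, □□s is false, so ◇□s ∧ □□s is false.
      At 5: ◇□s requires □s at some successor in {1, 3, 4, 5, 6}.
        At 1: □s is false.
        At 3: □s is false.
        At 4: □s is false.
        At 5: □s is false.
        At 6: □s is false.
      So ◇□s is false at 5.
      At 5: □□s requires □s at every successor {1, 3, 4, 5, 6}.
        □s fails at 1, so □□s is false at 5.
    At 5: □q requires q at every successor {1, 3, 4, 5, 6}.
      q fails at 4, so □q is false at 5.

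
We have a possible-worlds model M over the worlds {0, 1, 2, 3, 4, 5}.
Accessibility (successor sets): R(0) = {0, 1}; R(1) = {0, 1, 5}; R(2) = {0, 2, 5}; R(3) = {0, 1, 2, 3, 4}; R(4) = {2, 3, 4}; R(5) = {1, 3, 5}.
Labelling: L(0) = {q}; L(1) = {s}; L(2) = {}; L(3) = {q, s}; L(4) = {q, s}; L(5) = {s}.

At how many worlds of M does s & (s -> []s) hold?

Recall that []ψ holds at a world iff ψ holds at every accessible world, and <>ψ holds iff ψ holds at some accessible world.
Let φ = s & (s -> []s). Evaluate φ at each world:
  0 (successors {0, 1}): φ is false.
  1 (successors {0, 1, 5}): φ is false.
  2 (successors {0, 2, 5}): φ is false.
  3 (successors {0, 1, 2, 3, 4}): φ is false.
  4 (successors {2, 3, 4}): φ is false.
  5 (successors {1, 3, 5}): φ is true.
For instance, at 0:
  At 0: s is false, s -> []s is true, so s & (s -> []s) is false.
    At 0: s is false, []s is false, so s -> []s is true.
      At 0: []s requires s at every successor {0, 1}.
        s fails at 0, so []s is false at 0.
Satisfying worlds: {5}

1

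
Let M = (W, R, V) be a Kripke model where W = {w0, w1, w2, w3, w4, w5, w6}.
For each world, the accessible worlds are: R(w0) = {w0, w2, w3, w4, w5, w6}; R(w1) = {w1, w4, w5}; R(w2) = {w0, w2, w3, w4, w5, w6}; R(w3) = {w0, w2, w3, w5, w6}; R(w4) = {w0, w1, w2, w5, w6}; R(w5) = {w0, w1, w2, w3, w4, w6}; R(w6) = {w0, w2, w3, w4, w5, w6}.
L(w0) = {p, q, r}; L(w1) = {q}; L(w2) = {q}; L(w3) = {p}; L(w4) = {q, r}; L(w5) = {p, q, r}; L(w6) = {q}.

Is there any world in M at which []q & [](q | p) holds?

Yes

Recall that []ψ holds at a world iff ψ holds at every accessible world, and <>ψ holds iff ψ holds at some accessible world.
Let φ = []q & [](q | p). Evaluate φ at each world:
  w0 (successors {w0, w2, w3, w4, w5, w6}): φ is false.
  w1 (successors {w1, w4, w5}): φ is true.
  w2 (successors {w0, w2, w3, w4, w5, w6}): φ is false.
  w3 (successors {w0, w2, w3, w5, w6}): φ is false.
  w4 (successors {w0, w1, w2, w5, w6}): φ is true.
  w5 (successors {w0, w1, w2, w3, w4, w6}): φ is false.
  w6 (successors {w0, w2, w3, w4, w5, w6}): φ is false.
Detail at w1 (witness):
  At w1: []q is true, [](q | p) is true, so []q & [](q | p) is true.
    At w1: []q requires q at every successor {w1, w4, w5}.
      At w1: q is true.
      At w4: q is true.
      At w5: q is true.
    So []q is true at w1.
    At w1: [](q | p) requires q | p at every successor {w1, w4, w5}.
      At w1: q | p is true.
      At w4: q | p is true.
      At w5: q | p is true.
    So [](q | p) is true at w1.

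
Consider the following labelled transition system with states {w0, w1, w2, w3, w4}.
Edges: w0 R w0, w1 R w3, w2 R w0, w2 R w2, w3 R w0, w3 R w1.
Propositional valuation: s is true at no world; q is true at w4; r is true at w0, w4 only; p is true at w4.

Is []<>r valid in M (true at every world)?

Let φ = []<>r. Evaluate φ at each world:
  w0 (successors {w0}): φ is true.
  w1 (successors {w3}): φ is true.
  w2 (successors {w0, w2}): φ is true.
  w3 (successors {w0, w1}): φ is false.
  w4 (successors ∅): φ is true.
Detail at w3 (counterexample):
  At w3: []<>r requires <>r at every successor {w0, w1}.
    <>r fails at w1, so []<>r is false at w3.
      At w1: <>r requires r at some successor in {w3}.
        At w3: r is false.
      So <>r is false at w1.

No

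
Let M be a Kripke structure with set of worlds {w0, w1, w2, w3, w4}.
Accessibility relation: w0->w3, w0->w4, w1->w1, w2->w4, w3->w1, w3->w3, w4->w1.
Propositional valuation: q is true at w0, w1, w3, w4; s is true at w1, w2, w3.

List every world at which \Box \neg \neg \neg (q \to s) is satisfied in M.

Recall that \Box ψ holds at a world iff ψ holds at every accessible world, and \Diamond ψ holds iff ψ holds at some accessible world.
Let φ = \Box \neg \neg \neg (q \to s). Evaluate φ at each world:
  w0 (successors {w3, w4}): φ is false.
  w1 (successors {w1}): φ is false.
  w2 (successors {w4}): φ is true.
  w3 (successors {w1, w3}): φ is false.
  w4 (successors {w1}): φ is false.
For instance, at w0:
  At w0: \Box \neg \neg \neg (q \to s) requires \neg \neg \neg (q \to s) at every successor {w3, w4}.
    \neg \neg \neg (q \to s) fails at w3, so \Box \neg \neg \neg (q \to s) is false at w0.
Satisfying worlds: {w2}

w2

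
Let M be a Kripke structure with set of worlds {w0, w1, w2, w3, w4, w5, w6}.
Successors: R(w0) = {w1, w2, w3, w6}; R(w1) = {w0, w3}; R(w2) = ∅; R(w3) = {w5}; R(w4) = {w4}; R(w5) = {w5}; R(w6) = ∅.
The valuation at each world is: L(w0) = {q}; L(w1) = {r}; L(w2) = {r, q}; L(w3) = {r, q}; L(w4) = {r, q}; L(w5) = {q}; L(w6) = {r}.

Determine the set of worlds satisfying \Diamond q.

Let φ = \Diamond q. Evaluate φ at each world:
  w0 (successors {w1, w2, w3, w6}): φ is true.
  w1 (successors {w0, w3}): φ is true.
  w2 (successors ∅): φ is false.
  w3 (successors {w5}): φ is true.
  w4 (successors {w4}): φ is true.
  w5 (successors {w5}): φ is true.
  w6 (successors ∅): φ is false.
For instance, at w4:
  At w4: \Diamond q requires q at some successor in {w4}.
    q holds at w4, so \Diamond q is true at w4.
Satisfying worlds: {w0, w1, w3, w4, w5}

w0, w1, w3, w4, w5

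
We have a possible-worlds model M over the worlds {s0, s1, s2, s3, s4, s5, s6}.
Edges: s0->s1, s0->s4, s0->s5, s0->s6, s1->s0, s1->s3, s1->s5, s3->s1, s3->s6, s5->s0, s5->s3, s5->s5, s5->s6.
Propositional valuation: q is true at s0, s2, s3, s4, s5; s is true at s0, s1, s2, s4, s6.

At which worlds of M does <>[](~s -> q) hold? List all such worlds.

s0, s1, s3, s5

Recall that []ψ holds at a world iff ψ holds at every accessible world, and <>ψ holds iff ψ holds at some accessible world.
Let φ = <>[](~s -> q). Evaluate φ at each world:
  s0 (successors {s1, s4, s5, s6}): φ is true.
  s1 (successors {s0, s3, s5}): φ is true.
  s2 (successors ∅): φ is false.
  s3 (successors {s1, s6}): φ is true.
  s4 (successors ∅): φ is false.
  s5 (successors {s0, s3, s5, s6}): φ is true.
  s6 (successors ∅): φ is false.
For instance, at s1:
  At s1: <>[](~s -> q) requires [](~s -> q) at some successor in {s0, s3, s5}.
    [](~s -> q) holds at s0, so <>[](~s -> q) is true at s1.
      At s0: [](~s -> q) requires ~s -> q at every successor {s1, s4, s5, s6}.
        At s1: ~s -> q is true.
        At s4: ~s -> q is true.
        At s5: ~s -> q is true.
        At s6: ~s -> q is true.
      So [](~s -> q) is true at s0.
Satisfying worlds: {s0, s1, s3, s5}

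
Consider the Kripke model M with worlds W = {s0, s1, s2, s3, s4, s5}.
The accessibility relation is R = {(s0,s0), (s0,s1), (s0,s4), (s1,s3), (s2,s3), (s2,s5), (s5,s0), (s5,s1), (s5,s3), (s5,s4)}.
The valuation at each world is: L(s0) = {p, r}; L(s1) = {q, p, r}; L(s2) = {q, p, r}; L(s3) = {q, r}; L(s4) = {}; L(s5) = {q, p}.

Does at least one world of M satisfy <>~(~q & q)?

Yes

Let φ = <>~(~q & q). Evaluate φ at each world:
  s0 (successors {s0, s1, s4}): φ is true.
  s1 (successors {s3}): φ is true.
  s2 (successors {s3, s5}): φ is true.
  s3 (successors ∅): φ is false.
  s4 (successors ∅): φ is false.
  s5 (successors {s0, s1, s3, s4}): φ is true.
Detail at s0 (witness):
  At s0: <>~(~q & q) requires ~(~q & q) at some successor in {s0, s1, s4}.
    ~(~q & q) holds at s0, so <>~(~q & q) is true at s0.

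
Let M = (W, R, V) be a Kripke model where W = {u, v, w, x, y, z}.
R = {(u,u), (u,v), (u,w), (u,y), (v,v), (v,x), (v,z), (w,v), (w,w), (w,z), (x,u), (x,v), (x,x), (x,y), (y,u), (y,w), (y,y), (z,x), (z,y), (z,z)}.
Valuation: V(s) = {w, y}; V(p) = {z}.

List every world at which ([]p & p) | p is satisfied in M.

z

Let φ = ([]p & p) | p. Evaluate φ at each world:
  u (successors {u, v, w, y}): φ is false.
  v (successors {v, x, z}): φ is false.
  w (successors {v, w, z}): φ is false.
  x (successors {u, v, x, y}): φ is false.
  y (successors {u, w, y}): φ is false.
  z (successors {x, y, z}): φ is true.
For instance, at v:
  At v: []p & p is false, p is false, so ([]p & p) | p is false.
    At v: []p is false, p is false, so []p & p is false.
      At v: []p requires p at every successor {v, x, z}.
        p fails at v, so []p is false at v.
Satisfying worlds: {z}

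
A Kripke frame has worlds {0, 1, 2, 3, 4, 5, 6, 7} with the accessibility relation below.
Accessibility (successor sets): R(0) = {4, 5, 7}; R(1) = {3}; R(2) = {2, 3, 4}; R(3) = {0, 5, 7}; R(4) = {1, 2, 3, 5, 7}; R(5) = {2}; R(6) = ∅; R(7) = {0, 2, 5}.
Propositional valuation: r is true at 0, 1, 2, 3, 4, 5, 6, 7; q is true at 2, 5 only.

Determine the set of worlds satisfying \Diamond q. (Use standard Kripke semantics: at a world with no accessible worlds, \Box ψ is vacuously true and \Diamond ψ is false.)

Recall that \Diamond ψ holds at a world iff ψ holds at some accessible world.
Let φ = \Diamond q. Evaluate φ at each world:
  0 (successors {4, 5, 7}): φ is true.
  1 (successors {3}): φ is false.
  2 (successors {2, 3, 4}): φ is true.
  3 (successors {0, 5, 7}): φ is true.
  4 (successors {1, 2, 3, 5, 7}): φ is true.
  5 (successors {2}): φ is true.
  6 (successors ∅): φ is false.
  7 (successors {0, 2, 5}): φ is true.
For instance, at 3:
  At 3: \Diamond q requires q at some successor in {0, 5, 7}.
    q holds at 5, so \Diamond q is true at 3.
Satisfying worlds: {0, 2, 3, 4, 5, 7}

0, 2, 3, 4, 5, 7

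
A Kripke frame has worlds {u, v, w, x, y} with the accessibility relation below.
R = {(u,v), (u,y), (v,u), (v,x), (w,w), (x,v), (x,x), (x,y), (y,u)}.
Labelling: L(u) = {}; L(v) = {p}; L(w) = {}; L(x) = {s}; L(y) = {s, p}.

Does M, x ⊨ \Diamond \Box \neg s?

At x: \Diamond \Box \neg s requires \Box \neg s at some successor in {v, x, y}.
  \Box \neg s holds at y, so \Diamond \Box \neg s is true at x.
    At y: \Box \neg s requires \neg s at every successor {u}.
      At u: \neg s is true.
    So \Box \neg s is true at y.

Yes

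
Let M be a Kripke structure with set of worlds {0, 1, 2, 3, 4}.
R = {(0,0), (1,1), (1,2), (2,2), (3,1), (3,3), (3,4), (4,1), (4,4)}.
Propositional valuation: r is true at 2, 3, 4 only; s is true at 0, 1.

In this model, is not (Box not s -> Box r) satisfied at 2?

At 2: Box not s -> Box r is true, so not (Box not s -> Box r) is false.
  At 2: Box not s is true, Box r is true, so Box not s -> Box r is true.
    At 2: Box not s requires not s at every successor {2}.
      At 2: not s is true.
    So Box not s is true at 2.
    At 2: Box r requires r at every successor {2}.
      At 2: r is true.
    So Box r is true at 2.

No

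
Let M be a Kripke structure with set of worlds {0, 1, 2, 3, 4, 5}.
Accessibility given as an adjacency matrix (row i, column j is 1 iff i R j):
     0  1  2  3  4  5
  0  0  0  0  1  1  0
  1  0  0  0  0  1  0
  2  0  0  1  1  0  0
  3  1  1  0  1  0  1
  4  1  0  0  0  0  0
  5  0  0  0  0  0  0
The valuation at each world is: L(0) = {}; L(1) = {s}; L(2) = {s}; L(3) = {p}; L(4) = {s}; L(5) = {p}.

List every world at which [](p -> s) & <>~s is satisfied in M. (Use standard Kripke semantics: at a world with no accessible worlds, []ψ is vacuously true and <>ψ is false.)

Recall that []ψ holds at a world iff ψ holds at every accessible world, and <>ψ holds iff ψ holds at some accessible world.
Let φ = [](p -> s) & <>~s. Evaluate φ at each world:
  0 (successors {3, 4}): φ is false.
  1 (successors {4}): φ is false.
  2 (successors {2, 3}): φ is false.
  3 (successors {0, 1, 3, 5}): φ is false.
  4 (successors {0}): φ is true.
  5 (successors ∅): φ is false.
For instance, at 2:
  At 2: [](p -> s) is false, <>~s is true, so [](p -> s) & <>~s is false.
    At 2: [](p -> s) requires p -> s at every successor {2, 3}.
      p -> s fails at 3, so [](p -> s) is false at 2.
    At 2: <>~s requires ~s at some successor in {2, 3}.
      ~s holds at 3, so <>~s is true at 2.
Satisfying worlds: {4}

4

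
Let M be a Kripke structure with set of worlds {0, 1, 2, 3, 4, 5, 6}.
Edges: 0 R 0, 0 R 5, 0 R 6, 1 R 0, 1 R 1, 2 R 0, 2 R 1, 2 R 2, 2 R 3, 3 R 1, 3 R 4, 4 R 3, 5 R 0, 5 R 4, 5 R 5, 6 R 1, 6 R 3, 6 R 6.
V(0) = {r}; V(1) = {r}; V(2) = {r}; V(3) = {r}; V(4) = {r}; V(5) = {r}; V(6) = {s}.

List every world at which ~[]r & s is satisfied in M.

Recall that []ψ holds at a world iff ψ holds at every accessible world, and <>ψ holds iff ψ holds at some accessible world.
Let φ = ~[]r & s. Evaluate φ at each world:
  0 (successors {0, 5, 6}): φ is false.
  1 (successors {0, 1}): φ is false.
  2 (successors {0, 1, 2, 3}): φ is false.
  3 (successors {1, 4}): φ is false.
  4 (successors {3}): φ is false.
  5 (successors {0, 4, 5}): φ is false.
  6 (successors {1, 3, 6}): φ is true.
For instance, at 3:
  At 3: ~[]r is false, s is false, so ~[]r & s is false.
    At 3: []r is true, so ~[]r is false.
      At 3: []r requires r at every successor {1, 4}.
        At 1: r is true.
        At 4: r is true.
      So []r is true at 3.
Satisfying worlds: {6}

6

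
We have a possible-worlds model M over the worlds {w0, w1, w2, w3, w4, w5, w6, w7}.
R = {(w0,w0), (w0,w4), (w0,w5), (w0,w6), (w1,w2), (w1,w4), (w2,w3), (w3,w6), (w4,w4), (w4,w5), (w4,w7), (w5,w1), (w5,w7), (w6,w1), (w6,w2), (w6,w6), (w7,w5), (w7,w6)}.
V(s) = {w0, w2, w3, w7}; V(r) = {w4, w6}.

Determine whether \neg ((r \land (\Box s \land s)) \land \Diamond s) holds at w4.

Recall that \Box ψ holds at a world iff ψ holds at every accessible world, and \Diamond ψ holds iff ψ holds at some accessible world.
At w4: (r \land (\Box s \land s)) \land \Diamond s is false, so \neg ((r \land (\Box s \land s)) \land \Diamond s) is true.
  At w4: r \land (\Box s \land s) is false, \Diamond s is true, so (r \land (\Box s \land s)) \land \Diamond s is false.
    At w4: r is true, \Box s \land s is false, so r \land (\Box s \land s) is false.
      At w4: \Box s is false, s is false, so \Box s \land s is false.
    At w4: \Diamond s requires s at some successor in {w4, w5, w7}.
      s holds at w7, so \Diamond s is true at w4.

Yes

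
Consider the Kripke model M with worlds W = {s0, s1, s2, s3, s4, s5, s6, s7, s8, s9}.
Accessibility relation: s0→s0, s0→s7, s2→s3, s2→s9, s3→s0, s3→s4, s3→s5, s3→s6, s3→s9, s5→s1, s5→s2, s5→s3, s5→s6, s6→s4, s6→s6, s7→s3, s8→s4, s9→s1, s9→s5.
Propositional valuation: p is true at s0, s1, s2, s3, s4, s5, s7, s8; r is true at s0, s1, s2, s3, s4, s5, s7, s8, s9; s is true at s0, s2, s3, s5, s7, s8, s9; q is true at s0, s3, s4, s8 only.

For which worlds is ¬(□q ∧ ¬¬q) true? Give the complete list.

s0, s1, s2, s3, s5, s6, s7, s9

Recall that □ψ holds at a world iff ψ holds at every accessible world, and ◇ψ holds iff ψ holds at some accessible world.
Let φ = ¬(□q ∧ ¬¬q). Evaluate φ at each world:
  s0 (successors {s0, s7}): φ is true.
  s1 (successors ∅): φ is true.
  s2 (successors {s3, s9}): φ is true.
  s3 (successors {s0, s4, s5, s6, s9}): φ is true.
  s4 (successors ∅): φ is false.
  s5 (successors {s1, s2, s3, s6}): φ is true.
  s6 (successors {s4, s6}): φ is true.
  s7 (successors {s3}): φ is true.
  s8 (successors {s4}): φ is false.
  s9 (successors {s1, s5}): φ is true.
For instance, at s8:
  At s8: □q ∧ ¬¬q is true, so ¬(□q ∧ ¬¬q) is false.
    At s8: □q is true, ¬¬q is true, so □q ∧ ¬¬q is true.
      At s8: □q requires q at every successor {s4}.
        At s4: q is true.
      So □q is true at s8.
Satisfying worlds: {s0, s1, s2, s3, s5, s6, s7, s9}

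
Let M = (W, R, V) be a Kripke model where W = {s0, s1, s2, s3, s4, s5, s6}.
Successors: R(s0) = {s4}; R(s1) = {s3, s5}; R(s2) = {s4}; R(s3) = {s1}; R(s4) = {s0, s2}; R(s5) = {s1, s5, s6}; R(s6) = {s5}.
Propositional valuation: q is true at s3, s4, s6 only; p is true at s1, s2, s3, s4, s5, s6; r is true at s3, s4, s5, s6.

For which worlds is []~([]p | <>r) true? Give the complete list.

Let φ = []~([]p | <>r). Evaluate φ at each world:
  s0 (successors {s4}): φ is true.
  s1 (successors {s3, s5}): φ is false.
  s2 (successors {s4}): φ is true.
  s3 (successors {s1}): φ is false.
  s4 (successors {s0, s2}): φ is false.
  s5 (successors {s1, s5, s6}): φ is false.
  s6 (successors {s5}): φ is false.
For instance, at s6:
  At s6: []~([]p | <>r) requires ~([]p | <>r) at every successor {s5}.
    ~([]p | <>r) fails at s5, so []~([]p | <>r) is false at s6.
      At s5: []p | <>r is true, so ~([]p | <>r) is false.
Satisfying worlds: {s0, s2}

s0, s2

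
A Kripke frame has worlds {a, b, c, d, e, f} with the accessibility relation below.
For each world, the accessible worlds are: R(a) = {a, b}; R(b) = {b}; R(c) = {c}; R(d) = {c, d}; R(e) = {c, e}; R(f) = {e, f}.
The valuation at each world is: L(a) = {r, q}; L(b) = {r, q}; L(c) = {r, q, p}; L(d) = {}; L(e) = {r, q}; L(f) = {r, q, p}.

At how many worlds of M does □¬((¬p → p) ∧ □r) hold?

Recall that □ψ holds at a world iff ψ holds at every accessible world, and ◇ψ holds iff ψ holds at some accessible world.
Let φ = □¬((¬p → p) ∧ □r). Evaluate φ at each world:
  a (successors {a, b}): φ is true.
  b (successors {b}): φ is true.
  c (successors {c}): φ is false.
  d (successors {c, d}): φ is false.
  e (successors {c, e}): φ is false.
  f (successors {e, f}): φ is false.
For instance, at c:
  At c: □¬((¬p → p) ∧ □r) requires ¬((¬p → p) ∧ □r) at every successor {c}.
    ¬((¬p → p) ∧ □r) fails at c, so □¬((¬p → p) ∧ □r) is false at c.
      At c: (¬p → p) ∧ □r is true, so ¬((¬p → p) ∧ □r) is false.
Satisfying worlds: {a, b}

2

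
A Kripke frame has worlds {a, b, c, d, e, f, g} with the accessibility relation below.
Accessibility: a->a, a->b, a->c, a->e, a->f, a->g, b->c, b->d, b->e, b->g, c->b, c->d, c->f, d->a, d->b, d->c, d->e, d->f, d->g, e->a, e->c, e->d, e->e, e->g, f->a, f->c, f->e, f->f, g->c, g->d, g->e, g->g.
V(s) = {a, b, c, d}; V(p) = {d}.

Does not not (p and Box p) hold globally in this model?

No

Let φ = not not (p and Box p). Evaluate φ at each world:
  a (successors {a, b, c, e, f, g}): φ is false.
  b (successors {c, d, e, g}): φ is false.
  c (successors {b, d, f}): φ is false.
  d (successors {a, b, c, e, f, g}): φ is false.
  e (successors {a, c, d, e, g}): φ is false.
  f (successors {a, c, e, f}): φ is false.
  g (successors {c, d, e, g}): φ is false.
Detail at a (counterexample):
  At a: not (p and Box p) is true, so not not (p and Box p) is false.
    At a: p and Box p is false, so not (p and Box p) is true.
      At a: p is false, Box p is false, so p and Box p is false.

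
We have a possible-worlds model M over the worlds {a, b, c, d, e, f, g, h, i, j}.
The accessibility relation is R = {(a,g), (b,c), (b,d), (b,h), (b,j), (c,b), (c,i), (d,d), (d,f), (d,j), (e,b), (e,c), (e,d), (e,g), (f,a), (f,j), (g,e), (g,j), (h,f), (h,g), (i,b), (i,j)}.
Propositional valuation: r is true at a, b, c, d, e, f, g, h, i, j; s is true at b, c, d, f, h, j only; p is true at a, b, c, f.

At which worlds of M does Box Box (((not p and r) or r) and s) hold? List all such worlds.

c, i, j

Let φ = Box Box (((not p and r) or r) and s). Evaluate φ at each world:
  a (successors {g}): φ is false.
  b (successors {c, d, h, j}): φ is false.
  c (successors {b, i}): φ is true.
  d (successors {d, f, j}): φ is false.
  e (successors {b, c, d, g}): φ is false.
  f (successors {a, j}): φ is false.
  g (successors {e, j}): φ is false.
  h (successors {f, g}): φ is false.
  i (successors {b, j}): φ is true.
  j (successors ∅): φ is true.
For instance, at d:
  At d: Box Box (((not p and r) or r) and s) requires Box (((not p and r) or r) and s) at every successor {d, f, j}.
    Box (((not p and r) or r) and s) fails at f, so Box Box (((not p and r) or r) and s) is false at d.
      At f: Box (((not p and r) or r) and s) requires ((not p and r) or r) and s at every successor {a, j}.
        ((not p and r) or r) and s fails at a, so Box (((not p and r) or r) and s) is false at f.
Satisfying worlds: {c, i, j}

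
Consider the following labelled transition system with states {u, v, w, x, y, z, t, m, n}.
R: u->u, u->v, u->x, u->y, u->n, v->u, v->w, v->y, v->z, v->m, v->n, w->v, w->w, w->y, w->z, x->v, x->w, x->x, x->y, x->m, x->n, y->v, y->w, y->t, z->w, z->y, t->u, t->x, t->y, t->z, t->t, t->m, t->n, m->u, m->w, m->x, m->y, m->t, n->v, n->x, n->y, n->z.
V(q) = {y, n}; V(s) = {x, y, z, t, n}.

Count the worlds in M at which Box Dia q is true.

1

Let φ = Box Dia q. Evaluate φ at each world:
  u (successors {u, v, x, y, n}): φ is false.
  v (successors {u, w, y, z, m, n}): φ is false.
  w (successors {v, w, y, z}): φ is false.
  x (successors {v, w, x, y, m, n}): φ is false.
  y (successors {v, w, t}): φ is true.
  z (successors {w, y}): φ is false.
  t (successors {u, x, y, z, t, m, n}): φ is false.
  m (successors {u, w, x, y, t}): φ is false.
  n (successors {v, x, y, z}): φ is false.
For instance, at u:
  At u: Box Dia q requires Dia q at every successor {u, v, x, y, n}.
    Dia q fails at y, so Box Dia q is false at u.
      At y: Dia q requires q at some successor in {v, w, t}.
        At v: q is false.
        At w: q is false.
        At t: q is false.
      So Dia q is false at y.
Satisfying worlds: {y}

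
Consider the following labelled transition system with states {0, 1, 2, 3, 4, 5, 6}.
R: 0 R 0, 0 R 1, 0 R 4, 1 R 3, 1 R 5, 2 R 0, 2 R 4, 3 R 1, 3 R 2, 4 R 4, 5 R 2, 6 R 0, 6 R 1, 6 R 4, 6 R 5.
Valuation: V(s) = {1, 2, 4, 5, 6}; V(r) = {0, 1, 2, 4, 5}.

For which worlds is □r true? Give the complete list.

0, 2, 3, 4, 5, 6

Recall that □ψ holds at a world iff ψ holds at every accessible world, and ◇ψ holds iff ψ holds at some accessible world.
Let φ = □r. Evaluate φ at each world:
  0 (successors {0, 1, 4}): φ is true.
  1 (successors {3, 5}): φ is false.
  2 (successors {0, 4}): φ is true.
  3 (successors {1, 2}): φ is true.
  4 (successors {4}): φ is true.
  5 (successors {2}): φ is true.
  6 (successors {0, 1, 4, 5}): φ is true.
For instance, at 5:
  At 5: □r requires r at every successor {2}.
    At 2: r is true.
  So □r is true at 5.
Satisfying worlds: {0, 2, 3, 4, 5, 6}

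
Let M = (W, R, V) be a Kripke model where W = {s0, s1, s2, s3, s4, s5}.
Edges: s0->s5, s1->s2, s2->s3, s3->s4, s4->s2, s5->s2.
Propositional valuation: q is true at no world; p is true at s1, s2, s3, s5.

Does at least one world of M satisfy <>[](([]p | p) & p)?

Yes

Let φ = <>[](([]p | p) & p). Evaluate φ at each world:
  s0 (successors {s5}): φ is true.
  s1 (successors {s2}): φ is true.
  s2 (successors {s3}): φ is false.
  s3 (successors {s4}): φ is true.
  s4 (successors {s2}): φ is true.
  s5 (successors {s2}): φ is true.
Detail at s0 (witness):
  At s0: <>[](([]p | p) & p) requires [](([]p | p) & p) at some successor in {s5}.
    [](([]p | p) & p) holds at s5, so <>[](([]p | p) & p) is true at s0.
      At s5: [](([]p | p) & p) requires ([]p | p) & p at every successor {s2}.
        At s2: ([]p | p) & p is true.
      So [](([]p | p) & p) is true at s5.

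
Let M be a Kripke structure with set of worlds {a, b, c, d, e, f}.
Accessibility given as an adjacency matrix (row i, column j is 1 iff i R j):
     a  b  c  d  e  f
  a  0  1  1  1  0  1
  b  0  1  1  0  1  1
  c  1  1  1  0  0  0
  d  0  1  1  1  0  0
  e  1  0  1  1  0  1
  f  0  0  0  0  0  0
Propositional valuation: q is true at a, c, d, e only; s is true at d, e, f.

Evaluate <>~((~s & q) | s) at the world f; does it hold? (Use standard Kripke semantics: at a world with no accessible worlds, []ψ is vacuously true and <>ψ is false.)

At f: no accessible worlds, so <>~((~s & q) | s) is false.

No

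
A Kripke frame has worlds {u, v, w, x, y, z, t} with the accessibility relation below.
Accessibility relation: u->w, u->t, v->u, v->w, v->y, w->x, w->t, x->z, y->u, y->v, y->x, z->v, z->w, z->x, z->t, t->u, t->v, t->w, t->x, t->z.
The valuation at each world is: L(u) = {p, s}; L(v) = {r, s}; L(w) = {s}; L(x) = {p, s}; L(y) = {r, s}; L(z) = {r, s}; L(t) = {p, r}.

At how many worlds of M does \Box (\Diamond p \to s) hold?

4

Let φ = \Box (\Diamond p \to s). Evaluate φ at each world:
  u (successors {w, t}): φ is false.
  v (successors {u, w, y}): φ is true.
  w (successors {x, t}): φ is false.
  x (successors {z}): φ is true.
  y (successors {u, v, x}): φ is true.
  z (successors {v, w, x, t}): φ is false.
  t (successors {u, v, w, x, z}): φ is true.
For instance, at z:
  At z: \Box (\Diamond p \to s) requires \Diamond p \to s at every successor {v, w, x, t}.
    \Diamond p \to s fails at t, so \Box (\Diamond p \to s) is false at z.
      At t: \Diamond p is true, s is false, so \Diamond p \to s is false.
Satisfying worlds: {v, x, y, t}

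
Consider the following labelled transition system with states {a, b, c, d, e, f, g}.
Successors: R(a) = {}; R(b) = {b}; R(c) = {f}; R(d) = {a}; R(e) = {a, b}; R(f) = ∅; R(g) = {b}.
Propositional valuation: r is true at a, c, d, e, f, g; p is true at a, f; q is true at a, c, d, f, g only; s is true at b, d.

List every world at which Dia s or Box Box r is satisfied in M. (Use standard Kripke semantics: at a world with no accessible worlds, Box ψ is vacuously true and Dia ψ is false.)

Let φ = Dia s or Box Box r. Evaluate φ at each world:
  a (successors ∅): φ is true.
  b (successors {b}): φ is true.
  c (successors {f}): φ is true.
  d (successors {a}): φ is true.
  e (successors {a, b}): φ is true.
  f (successors ∅): φ is true.
  g (successors {b}): φ is true.
For instance, at d:
  At d: Dia s is false, Box Box r is true, so Dia s or Box Box r is true.
    At d: Dia s requires s at some successor in {a}.
      At a: s is false.
    So Dia s is false at d.
    At d: Box Box r requires Box r at every successor {a}.
      At a: Box r is true.
    So Box Box r is true at d.
Satisfying worlds: {a, b, c, d, e, f, g}

a, b, c, d, e, f, g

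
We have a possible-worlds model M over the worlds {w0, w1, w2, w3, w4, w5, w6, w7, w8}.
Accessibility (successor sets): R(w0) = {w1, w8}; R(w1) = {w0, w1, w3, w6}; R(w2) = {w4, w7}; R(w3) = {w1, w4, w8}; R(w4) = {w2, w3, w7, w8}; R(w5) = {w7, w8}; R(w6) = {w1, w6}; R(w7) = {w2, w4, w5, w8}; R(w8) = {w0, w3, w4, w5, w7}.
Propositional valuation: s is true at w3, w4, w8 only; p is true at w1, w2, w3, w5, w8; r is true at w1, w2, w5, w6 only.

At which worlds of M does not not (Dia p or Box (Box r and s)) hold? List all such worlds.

Recall that Box ψ holds at a world iff ψ holds at every accessible world, and Dia ψ holds iff ψ holds at some accessible world.
Let φ = not not (Dia p or Box (Box r and s)). Evaluate φ at each world:
  w0 (successors {w1, w8}): φ is true.
  w1 (successors {w0, w1, w3, w6}): φ is true.
  w2 (successors {w4, w7}): φ is false.
  w3 (successors {w1, w4, w8}): φ is true.
  w4 (successors {w2, w3, w7, w8}): φ is true.
  w5 (successors {w7, w8}): φ is true.
  w6 (successors {w1, w6}): φ is true.
  w7 (successors {w2, w4, w5, w8}): φ is true.
  w8 (successors {w0, w3, w4, w5, w7}): φ is true.
For instance, at w3:
  At w3: not (Dia p or Box (Box r and s)) is false, so not not (Dia p or Box (Box r and s)) is true.
    At w3: Dia p or Box (Box r and s) is true, so not (Dia p or Box (Box r and s)) is false.
      At w3: Dia p is true, Box (Box r and s) is false, so Dia p or Box (Box r and s) is true.
Satisfying worlds: {w0, w1, w3, w4, w5, w6, w7, w8}

w0, w1, w3, w4, w5, w6, w7, w8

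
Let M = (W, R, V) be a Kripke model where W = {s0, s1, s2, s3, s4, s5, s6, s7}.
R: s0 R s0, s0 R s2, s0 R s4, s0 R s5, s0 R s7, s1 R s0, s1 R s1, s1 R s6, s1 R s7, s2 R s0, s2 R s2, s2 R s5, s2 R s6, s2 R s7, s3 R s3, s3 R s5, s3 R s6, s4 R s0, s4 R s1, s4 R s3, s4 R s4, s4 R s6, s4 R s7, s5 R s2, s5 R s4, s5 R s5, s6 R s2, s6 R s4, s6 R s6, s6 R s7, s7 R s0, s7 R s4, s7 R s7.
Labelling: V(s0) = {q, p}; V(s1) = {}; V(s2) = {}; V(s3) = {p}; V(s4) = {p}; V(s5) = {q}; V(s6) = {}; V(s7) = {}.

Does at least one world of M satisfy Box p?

No

Let φ = Box p. Evaluate φ at each world:
  s0 (successors {s0, s2, s4, s5, s7}): φ is false.
  s1 (successors {s0, s1, s6, s7}): φ is false.
  s2 (successors {s0, s2, s5, s6, s7}): φ is false.
  s3 (successors {s3, s5, s6}): φ is false.
  s4 (successors {s0, s1, s3, s4, s6, s7}): φ is false.
  s5 (successors {s2, s4, s5}): φ is false.
  s6 (successors {s2, s4, s6, s7}): φ is false.
  s7 (successors {s0, s4, s7}): φ is false.
For instance, at s0:
  At s0: Box p requires p at every successor {s0, s2, s4, s5, s7}.
    p fails at s2, so Box p is false at s0.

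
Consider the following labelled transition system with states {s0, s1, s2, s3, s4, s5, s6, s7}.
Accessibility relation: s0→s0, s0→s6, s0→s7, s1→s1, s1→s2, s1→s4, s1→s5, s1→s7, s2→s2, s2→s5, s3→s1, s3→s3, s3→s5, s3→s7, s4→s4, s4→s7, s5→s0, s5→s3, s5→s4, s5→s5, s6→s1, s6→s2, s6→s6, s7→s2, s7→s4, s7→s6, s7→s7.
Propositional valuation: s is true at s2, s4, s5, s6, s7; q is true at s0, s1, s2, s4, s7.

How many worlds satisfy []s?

Let φ = []s. Evaluate φ at each world:
  s0 (successors {s0, s6, s7}): φ is false.
  s1 (successors {s1, s2, s4, s5, s7}): φ is false.
  s2 (successors {s2, s5}): φ is true.
  s3 (successors {s1, s3, s5, s7}): φ is false.
  s4 (successors {s4, s7}): φ is true.
  s5 (successors {s0, s3, s4, s5}): φ is false.
  s6 (successors {s1, s2, s6}): φ is false.
  s7 (successors {s2, s4, s6, s7}): φ is true.
For instance, at s2:
  At s2: []s requires s at every successor {s2, s5}.
    At s2: s is true.
    At s5: s is true.
  So []s is true at s2.
Satisfying worlds: {s2, s4, s7}

3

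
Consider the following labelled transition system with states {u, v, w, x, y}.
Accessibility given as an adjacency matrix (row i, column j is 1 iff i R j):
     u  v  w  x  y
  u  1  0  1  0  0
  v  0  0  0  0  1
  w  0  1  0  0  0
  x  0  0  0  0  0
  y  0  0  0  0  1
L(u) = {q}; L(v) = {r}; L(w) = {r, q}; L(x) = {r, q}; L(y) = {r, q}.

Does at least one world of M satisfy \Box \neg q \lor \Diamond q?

Yes

Let φ = \Box \neg q \lor \Diamond q. Evaluate φ at each world:
  u (successors {u, w}): φ is true.
  v (successors {y}): φ is true.
  w (successors {v}): φ is true.
  x (successors ∅): φ is true.
  y (successors {y}): φ is true.
Detail at u (witness):
  At u: \Box \neg q is false, \Diamond q is true, so \Box \neg q \lor \Diamond q is true.
    At u: \Box \neg q requires \neg q at every successor {u, w}.
      \neg q fails at u, so \Box \neg q is false at u.
    At u: \Diamond q requires q at some successor in {u, w}.
      q holds at u, so \Diamond q is true at u.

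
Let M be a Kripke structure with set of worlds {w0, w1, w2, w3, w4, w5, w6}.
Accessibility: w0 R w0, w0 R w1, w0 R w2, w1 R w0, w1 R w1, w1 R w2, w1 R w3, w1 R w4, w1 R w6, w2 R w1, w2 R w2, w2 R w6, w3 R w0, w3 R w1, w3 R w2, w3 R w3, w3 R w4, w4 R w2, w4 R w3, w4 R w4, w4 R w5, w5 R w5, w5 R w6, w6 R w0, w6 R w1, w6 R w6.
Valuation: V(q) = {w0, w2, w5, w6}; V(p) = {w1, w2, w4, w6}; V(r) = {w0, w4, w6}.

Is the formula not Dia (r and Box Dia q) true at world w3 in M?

No

At w3: Dia (r and Box Dia q) is true, so not Dia (r and Box Dia q) is false.
  At w3: Dia (r and Box Dia q) requires r and Box Dia q at some successor in {w0, w1, w2, w3, w4}.
    r and Box Dia q holds at w0, so Dia (r and Box Dia q) is true at w3.
      At w0: r is true, Box Dia q is true, so r and Box Dia q is true.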